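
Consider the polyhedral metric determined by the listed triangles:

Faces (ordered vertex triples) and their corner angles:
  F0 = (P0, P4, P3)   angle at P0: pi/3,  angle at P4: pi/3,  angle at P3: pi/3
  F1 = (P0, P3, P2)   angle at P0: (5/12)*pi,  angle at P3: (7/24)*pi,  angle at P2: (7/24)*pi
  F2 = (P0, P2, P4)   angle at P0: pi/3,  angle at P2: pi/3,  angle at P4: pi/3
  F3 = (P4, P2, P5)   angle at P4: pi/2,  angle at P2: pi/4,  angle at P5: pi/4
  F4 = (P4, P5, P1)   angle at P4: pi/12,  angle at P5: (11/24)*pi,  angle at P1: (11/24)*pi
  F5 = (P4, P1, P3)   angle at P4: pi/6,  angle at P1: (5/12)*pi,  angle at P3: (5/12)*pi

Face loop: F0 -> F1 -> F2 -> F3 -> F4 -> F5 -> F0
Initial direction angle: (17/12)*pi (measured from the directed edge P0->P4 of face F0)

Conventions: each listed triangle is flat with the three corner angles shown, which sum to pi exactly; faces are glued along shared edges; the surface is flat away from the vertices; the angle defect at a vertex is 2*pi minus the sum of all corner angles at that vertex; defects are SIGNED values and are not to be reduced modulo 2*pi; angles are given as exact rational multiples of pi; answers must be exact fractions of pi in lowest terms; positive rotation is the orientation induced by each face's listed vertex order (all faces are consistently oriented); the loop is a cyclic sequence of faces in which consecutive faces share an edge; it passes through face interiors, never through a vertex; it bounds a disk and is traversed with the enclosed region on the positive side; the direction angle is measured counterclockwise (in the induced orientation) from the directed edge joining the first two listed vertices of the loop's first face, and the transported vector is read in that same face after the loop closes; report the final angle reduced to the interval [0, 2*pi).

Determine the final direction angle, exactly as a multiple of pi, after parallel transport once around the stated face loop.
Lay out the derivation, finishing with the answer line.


enclosed vertex P0: corner angles sum to (13/12)*pi, defect = 2*pi - (13/12)*pi = (11/12)*pi
enclosed vertex P4: corner angles sum to (17/12)*pi, defect = 2*pi - (17/12)*pi = (7/12)*pi
final direction = starting direction + enclosed defect total, reduced mod 2*pi (induced orientation)
final angle = (17/12)*pi + (3/2)*pi = (11/12)*pi (mod 2*pi)

Answer: final direction angle = (11/12)*pi


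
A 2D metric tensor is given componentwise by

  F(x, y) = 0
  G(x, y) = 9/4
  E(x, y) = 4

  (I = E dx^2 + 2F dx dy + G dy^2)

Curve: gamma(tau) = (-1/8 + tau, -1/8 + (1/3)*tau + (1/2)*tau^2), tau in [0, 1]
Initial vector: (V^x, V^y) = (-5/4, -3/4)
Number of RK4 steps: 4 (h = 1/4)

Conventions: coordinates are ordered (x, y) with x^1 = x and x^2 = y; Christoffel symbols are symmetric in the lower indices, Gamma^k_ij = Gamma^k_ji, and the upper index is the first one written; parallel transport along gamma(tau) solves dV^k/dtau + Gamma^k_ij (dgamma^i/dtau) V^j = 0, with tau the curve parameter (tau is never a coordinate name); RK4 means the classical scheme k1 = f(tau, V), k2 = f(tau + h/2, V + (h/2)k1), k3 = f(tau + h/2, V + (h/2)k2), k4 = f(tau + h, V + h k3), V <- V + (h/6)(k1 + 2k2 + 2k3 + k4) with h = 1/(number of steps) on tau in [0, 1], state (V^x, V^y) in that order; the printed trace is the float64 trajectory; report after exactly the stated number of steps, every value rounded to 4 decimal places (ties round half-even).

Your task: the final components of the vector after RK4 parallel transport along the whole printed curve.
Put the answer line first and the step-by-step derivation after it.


Answer: V^x = -1.2500, V^y = -0.7500

gamma'(tau) = (1, 1/3 + tau); f(tau, V)^k = -Gamma^k_ij(gamma(tau)) gamma'^i(tau) V^j; h = 1/4; intermediate values shown to 6 dp
curve data and Christoffel symbols at the stage parameters:
  tau = 0.000000: gamma = (-0.125000, -0.125000), gamma' = (1.000000, 0.333333); Gamma_xxx = 0.000000, Gamma_xxy = 0.000000, Gamma_xyy = 0.000000, Gamma_yxx = 0.000000, Gamma_yxy = 0.000000, Gamma_yyy = 0.000000
  tau = 0.125000: gamma = (0.000000, -0.075521), gamma' = (1.000000, 0.458333); Gamma_xxx = 0.000000, Gamma_xxy = 0.000000, Gamma_xyy = 0.000000, Gamma_yxx = 0.000000, Gamma_yxy = 0.000000, Gamma_yyy = 0.000000
  tau = 0.250000: gamma = (0.125000, -0.010417), gamma' = (1.000000, 0.583333); Gamma_xxx = 0.000000, Gamma_xxy = 0.000000, Gamma_xyy = 0.000000, Gamma_yxx = 0.000000, Gamma_yxy = 0.000000, Gamma_yyy = 0.000000
  tau = 0.375000: gamma = (0.250000, 0.070312), gamma' = (1.000000, 0.708333); Gamma_xxx = 0.000000, Gamma_xxy = 0.000000, Gamma_xyy = 0.000000, Gamma_yxx = 0.000000, Gamma_yxy = 0.000000, Gamma_yyy = 0.000000
  tau = 0.500000: gamma = (0.375000, 0.166667), gamma' = (1.000000, 0.833333); Gamma_xxx = 0.000000, Gamma_xxy = 0.000000, Gamma_xyy = 0.000000, Gamma_yxx = 0.000000, Gamma_yxy = 0.000000, Gamma_yyy = 0.000000
  tau = 0.625000: gamma = (0.500000, 0.278646), gamma' = (1.000000, 0.958333); Gamma_xxx = 0.000000, Gamma_xxy = 0.000000, Gamma_xyy = 0.000000, Gamma_yxx = 0.000000, Gamma_yxy = 0.000000, Gamma_yyy = 0.000000
  tau = 0.750000: gamma = (0.625000, 0.406250), gamma' = (1.000000, 1.083333); Gamma_xxx = 0.000000, Gamma_xxy = 0.000000, Gamma_xyy = 0.000000, Gamma_yxx = 0.000000, Gamma_yxy = 0.000000, Gamma_yyy = 0.000000
  tau = 0.875000: gamma = (0.750000, 0.549479), gamma' = (1.000000, 1.208333); Gamma_xxx = 0.000000, Gamma_xxy = 0.000000, Gamma_xyy = 0.000000, Gamma_yxx = 0.000000, Gamma_yxy = 0.000000, Gamma_yyy = 0.000000
  tau = 1.000000: gamma = (0.875000, 0.708333), gamma' = (1.000000, 1.333333); Gamma_xxx = 0.000000, Gamma_xxy = 0.000000, Gamma_xyy = 0.000000, Gamma_yxx = 0.000000, Gamma_yxy = 0.000000, Gamma_yyy = 0.000000
step 0: V^x = -1.2500, V^y = -0.7500
step 1: k1 = (0.000000, 0.000000), k2 = (0.000000, 0.000000), k3 = (0.000000, 0.000000), k4 = (0.000000, 0.000000); V <- V + (h/6)(k1 + 2k2 + 2k3 + k4): V^x = -1.2500, V^y = -0.7500
step 2: k1 = (0.000000, 0.000000), k2 = (0.000000, 0.000000), k3 = (0.000000, 0.000000), k4 = (0.000000, 0.000000); V <- V + (h/6)(k1 + 2k2 + 2k3 + k4): V^x = -1.2500, V^y = -0.7500
step 3: k1 = (0.000000, 0.000000), k2 = (0.000000, 0.000000), k3 = (0.000000, 0.000000), k4 = (0.000000, 0.000000); V <- V + (h/6)(k1 + 2k2 + 2k3 + k4): V^x = -1.2500, V^y = -0.7500
step 4: k1 = (0.000000, 0.000000), k2 = (0.000000, 0.000000), k3 = (0.000000, 0.000000), k4 = (0.000000, 0.000000); V <- V + (h/6)(k1 + 2k2 + 2k3 + k4): V^x = -1.2500, V^y = -0.7500


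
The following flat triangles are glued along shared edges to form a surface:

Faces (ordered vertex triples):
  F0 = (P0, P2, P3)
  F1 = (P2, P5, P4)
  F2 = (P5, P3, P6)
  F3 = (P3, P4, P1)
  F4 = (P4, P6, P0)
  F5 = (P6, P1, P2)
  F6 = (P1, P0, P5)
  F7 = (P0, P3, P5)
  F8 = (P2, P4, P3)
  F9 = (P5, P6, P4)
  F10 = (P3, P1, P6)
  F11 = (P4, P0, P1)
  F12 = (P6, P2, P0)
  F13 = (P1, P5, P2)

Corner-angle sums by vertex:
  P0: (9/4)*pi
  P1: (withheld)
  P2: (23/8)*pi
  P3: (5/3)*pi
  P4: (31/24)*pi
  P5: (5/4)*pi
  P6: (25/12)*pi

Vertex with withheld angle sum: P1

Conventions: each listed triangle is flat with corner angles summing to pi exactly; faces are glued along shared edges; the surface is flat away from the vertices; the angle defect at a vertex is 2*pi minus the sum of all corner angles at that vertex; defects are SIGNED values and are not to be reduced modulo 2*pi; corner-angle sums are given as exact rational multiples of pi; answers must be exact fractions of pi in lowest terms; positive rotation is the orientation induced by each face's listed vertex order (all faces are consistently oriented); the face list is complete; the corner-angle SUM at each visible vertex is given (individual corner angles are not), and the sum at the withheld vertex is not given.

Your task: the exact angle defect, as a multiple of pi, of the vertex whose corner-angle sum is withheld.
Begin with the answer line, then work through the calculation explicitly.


Answer: defect(P1) = (-7/12)*pi

V = 7, E = 21, F = 14; chi = V - E + F = 0
Gauss-Bonnet: total defect = 2*pi*chi = 0; visible defects sum to (7/12)*pi


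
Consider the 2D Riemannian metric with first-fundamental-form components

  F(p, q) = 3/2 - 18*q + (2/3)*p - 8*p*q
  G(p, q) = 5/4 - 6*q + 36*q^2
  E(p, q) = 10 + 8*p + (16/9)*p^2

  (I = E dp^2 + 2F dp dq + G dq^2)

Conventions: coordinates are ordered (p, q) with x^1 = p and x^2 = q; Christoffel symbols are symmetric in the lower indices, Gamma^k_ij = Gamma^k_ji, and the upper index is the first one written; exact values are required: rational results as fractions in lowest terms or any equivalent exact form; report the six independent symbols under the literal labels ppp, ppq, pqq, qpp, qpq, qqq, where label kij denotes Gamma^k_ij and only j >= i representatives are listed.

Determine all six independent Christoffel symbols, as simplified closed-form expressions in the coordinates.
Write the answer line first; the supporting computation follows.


Answer: Gamma_ppp = (64*p + 144)/(64*p^2 + 288*p + 1296*q^2 - 216*q + 369), Gamma_ppq = 0, Gamma_pqq = (-288*p - 648)/(64*p^2 + 288*p + 1296*q^2 - 216*q + 369), Gamma_qpp = (24 - 288*q)/(64*p^2 + 288*p + 1296*q^2 - 216*q + 369), Gamma_qpq = 0, Gamma_qqq = (1296*q - 108)/(64*p^2 + 288*p + 1296*q^2 - 216*q + 369)

E = 10 + 8*p + (16/9)*p^2; F = 3/2 - 18*q + (2/3)*p - 8*p*q; G = 5/4 - 6*q + 36*q^2
Gamma^k_ij = (1/2) g^{kl} (d_i g_jl + d_j g_il - d_l g_ij), with g^inv = (1/(EG-F^2)) [[G, -F], [-F, E]]
first partials: E_p = 8 + (32/9)*p, E_q = 0, F_p = 2/3 - 8*q, F_q = -18 - 8*p, G_p = 0, G_q = -6 + 72*q
D = EG - F^2 = 41/4 - 6*q + 8*p + 36*q^2 + (16/9)*p^2
expanded: Gamma^p_pp = (G E_p - 2F F_p + F E_q)/(2D), Gamma^p_pq = (G E_q - F G_p)/(2D), Gamma^p_qq = (2G F_q - G G_p - F G_q)/(2D), Gamma^q_pp = (2E F_p - E E_q - F E_p)/(2D), Gamma^q_pq = (E G_p - F E_q)/(2D), Gamma^q_qq = (E G_q - 2F F_q + F G_p)/(2D); substitute and cancel common factors


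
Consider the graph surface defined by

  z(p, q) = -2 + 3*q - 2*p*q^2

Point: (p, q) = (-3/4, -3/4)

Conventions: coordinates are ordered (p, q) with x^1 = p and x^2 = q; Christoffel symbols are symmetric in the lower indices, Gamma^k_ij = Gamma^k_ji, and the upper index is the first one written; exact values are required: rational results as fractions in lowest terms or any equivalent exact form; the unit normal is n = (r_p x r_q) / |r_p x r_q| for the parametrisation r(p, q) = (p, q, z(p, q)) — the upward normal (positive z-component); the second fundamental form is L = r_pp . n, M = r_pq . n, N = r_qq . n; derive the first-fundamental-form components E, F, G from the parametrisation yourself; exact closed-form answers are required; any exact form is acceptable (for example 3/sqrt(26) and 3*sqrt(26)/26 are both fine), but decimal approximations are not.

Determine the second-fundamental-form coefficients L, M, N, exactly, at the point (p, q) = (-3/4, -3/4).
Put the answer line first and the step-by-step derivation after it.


Answer: L = 0, M = 24*sqrt(181)/181, N = 24*sqrt(181)/181

z_p = -9/8, z_q = 3/4, z_pp = 0, z_pq = 3, z_qq = 3
E = 145/64, F = -27/32, G = 25/16; answer radicand W^2 = 181/64
unnormalised second-form numerators: l = 0, m = 3, n = 3; L = l/sqrt(181/64), and similarly M = m/sqrt(W^2), N = n/sqrt(W^2)


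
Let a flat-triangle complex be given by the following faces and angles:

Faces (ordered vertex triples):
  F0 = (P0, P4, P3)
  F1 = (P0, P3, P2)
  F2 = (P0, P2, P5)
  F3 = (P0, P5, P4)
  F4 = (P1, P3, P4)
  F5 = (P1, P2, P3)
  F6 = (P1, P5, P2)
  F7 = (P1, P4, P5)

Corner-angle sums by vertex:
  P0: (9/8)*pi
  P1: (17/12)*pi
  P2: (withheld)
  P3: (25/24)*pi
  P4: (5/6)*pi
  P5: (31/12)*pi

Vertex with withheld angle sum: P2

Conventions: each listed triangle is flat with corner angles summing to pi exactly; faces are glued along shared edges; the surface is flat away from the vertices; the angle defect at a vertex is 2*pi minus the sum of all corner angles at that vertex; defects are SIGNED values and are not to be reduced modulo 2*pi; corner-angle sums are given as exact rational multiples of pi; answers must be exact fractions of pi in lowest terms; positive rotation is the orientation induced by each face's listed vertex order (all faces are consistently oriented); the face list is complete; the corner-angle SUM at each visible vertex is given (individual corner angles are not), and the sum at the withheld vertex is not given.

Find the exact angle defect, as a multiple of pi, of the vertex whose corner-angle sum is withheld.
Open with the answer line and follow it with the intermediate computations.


Answer: defect(P2) = pi

V = 6, E = 12, F = 8; chi = V - E + F = 2
Gauss-Bonnet: total defect = 2*pi*chi = 4*pi; visible defects sum to 3*pi


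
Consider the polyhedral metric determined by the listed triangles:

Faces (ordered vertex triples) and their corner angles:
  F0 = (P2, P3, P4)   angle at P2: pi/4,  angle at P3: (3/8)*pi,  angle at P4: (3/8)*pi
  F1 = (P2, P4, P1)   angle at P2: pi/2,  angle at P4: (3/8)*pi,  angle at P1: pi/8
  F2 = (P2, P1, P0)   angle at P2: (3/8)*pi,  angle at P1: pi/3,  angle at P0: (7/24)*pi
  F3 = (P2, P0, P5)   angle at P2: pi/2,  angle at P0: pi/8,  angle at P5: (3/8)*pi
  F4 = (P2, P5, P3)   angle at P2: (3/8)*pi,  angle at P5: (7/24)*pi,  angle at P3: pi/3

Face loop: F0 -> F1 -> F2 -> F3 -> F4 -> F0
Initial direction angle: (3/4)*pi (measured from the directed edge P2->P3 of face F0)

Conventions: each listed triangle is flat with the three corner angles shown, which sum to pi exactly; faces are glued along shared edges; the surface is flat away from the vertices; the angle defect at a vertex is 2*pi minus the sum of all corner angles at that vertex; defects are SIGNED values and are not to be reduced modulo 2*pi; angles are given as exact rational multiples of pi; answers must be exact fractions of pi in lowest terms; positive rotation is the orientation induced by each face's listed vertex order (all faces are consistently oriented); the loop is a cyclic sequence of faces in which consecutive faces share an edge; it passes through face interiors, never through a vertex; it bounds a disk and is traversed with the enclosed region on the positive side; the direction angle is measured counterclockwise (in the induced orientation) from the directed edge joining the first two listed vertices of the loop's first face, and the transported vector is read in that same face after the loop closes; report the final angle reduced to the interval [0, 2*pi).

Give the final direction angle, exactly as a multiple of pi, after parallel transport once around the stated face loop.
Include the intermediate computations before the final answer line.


enclosed vertex P2: corner angles sum to 2*pi, defect = 2*pi - 2*pi = 0
adding the enclosed defects to the starting angle (mod 2*pi, induced orientation) gives the holonomy
final angle = (3/4)*pi + 0 = (3/4)*pi (mod 2*pi)

Answer: final direction angle = (3/4)*pi


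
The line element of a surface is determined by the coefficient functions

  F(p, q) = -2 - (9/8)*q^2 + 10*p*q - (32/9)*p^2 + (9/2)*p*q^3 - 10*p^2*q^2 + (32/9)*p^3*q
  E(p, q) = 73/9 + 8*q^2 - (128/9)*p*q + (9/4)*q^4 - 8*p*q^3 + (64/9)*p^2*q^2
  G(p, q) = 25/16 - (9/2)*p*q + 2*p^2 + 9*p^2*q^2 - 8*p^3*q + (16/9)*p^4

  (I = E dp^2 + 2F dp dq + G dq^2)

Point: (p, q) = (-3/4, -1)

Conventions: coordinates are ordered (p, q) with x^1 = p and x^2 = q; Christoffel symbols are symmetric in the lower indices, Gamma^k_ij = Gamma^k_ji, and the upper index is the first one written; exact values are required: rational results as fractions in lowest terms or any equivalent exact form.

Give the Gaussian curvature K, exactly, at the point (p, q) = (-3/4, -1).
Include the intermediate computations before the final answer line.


E = 205/36, F = 13/8, G = 25/16, EG - F^2 = 901/144 at the point
E_p = 104/9, E_q = -13/3, F_p = -1/6, F_q = -45/8, G_p = -3/2, G_q = -27/8
E_qq = 15, F_pq = -1/2, G_pp = -2
Evaluate Brioschi's two determinant matrices M1, M2 and divide by (EG - F^2)^2.
M1 = [[-E_qq/2 + F_pq - G_pp/2, E_p/2, F_p - E_q/2], [F_q - G_p/2, E, F], [G_q/2, F, G]] = [[-7, 52/9, 2], [-39/8, 205/36, 13/8], [-27/16, 13/8, 25/16]]; det M1 = -1765/144
M2 = [[0, E_q/2, G_p/2], [E_q/2, E, F], [G_p/2, F, G]] = [[0, -13/6, -3/4], [-13/6, 205/36, 13/8], [-3/4, 13/8, 25/16]]; det M2 = -757/144
det M1 - det M2 = -7; K = -7 / (901/144)^2 = -145152/811801

Answer: K = -145152/811801


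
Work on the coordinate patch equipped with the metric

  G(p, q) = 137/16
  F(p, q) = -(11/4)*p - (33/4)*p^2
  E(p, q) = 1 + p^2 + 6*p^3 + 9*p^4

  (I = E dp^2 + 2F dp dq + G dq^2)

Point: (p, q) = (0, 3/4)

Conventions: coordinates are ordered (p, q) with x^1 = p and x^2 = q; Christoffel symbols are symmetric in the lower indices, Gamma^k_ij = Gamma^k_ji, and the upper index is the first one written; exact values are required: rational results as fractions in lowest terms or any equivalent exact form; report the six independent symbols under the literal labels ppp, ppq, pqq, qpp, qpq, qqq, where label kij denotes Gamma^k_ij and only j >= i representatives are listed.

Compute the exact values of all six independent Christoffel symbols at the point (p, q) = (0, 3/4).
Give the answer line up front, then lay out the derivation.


Answer: Gamma_ppp = 0, Gamma_ppq = 0, Gamma_pqq = 0, Gamma_qpp = -44/137, Gamma_qpq = 0, Gamma_qqq = 0

E = 1, F = 0, G = 137/16 at the point
E_p = 0, E_q = 0, F_p = -11/4, F_q = 0, G_p = 0, G_q = 0
EG - F^2 = 137/16;  g^inv = (16/137) * [[137/16, 0], [0, 1]]
first-kind symbols [ij,l] = (1/2)(d_i g_jl + d_j g_il - d_l g_ij): [pp,p] = E_p/2 = 0, [pp,q] = F_p - E_q/2 = -11/4, [pq,p] = E_q/2 = 0, [pq,q] = G_p/2 = 0, [qq,p] = F_q - G_p/2 = 0, [qq,q] = G_q/2 = 0
Gamma^p_ij = (G*[ij,p] - F*[ij,q])/(EG - F^2), Gamma^q_ij = (E*[ij,q] - F*[ij,p])/(EG - F^2)


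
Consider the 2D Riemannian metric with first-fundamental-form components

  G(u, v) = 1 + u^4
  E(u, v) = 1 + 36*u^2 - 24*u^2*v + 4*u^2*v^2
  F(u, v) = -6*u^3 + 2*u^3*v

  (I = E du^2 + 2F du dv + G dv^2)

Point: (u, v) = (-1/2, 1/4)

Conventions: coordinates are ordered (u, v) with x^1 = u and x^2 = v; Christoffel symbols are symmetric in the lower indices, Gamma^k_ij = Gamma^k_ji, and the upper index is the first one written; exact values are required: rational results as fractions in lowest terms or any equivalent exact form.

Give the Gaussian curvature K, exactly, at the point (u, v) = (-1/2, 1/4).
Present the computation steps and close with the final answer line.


E = 137/16, F = 11/16, G = 17/16, EG - F^2 = 69/8 at the point
E_u = -121/4, E_v = -11/2, F_u = -33/8, F_v = -1/4, G_u = -1/2, G_v = 0
E_vv = 2, F_uv = 3/2, G_uu = 3
Using the Brioschi determinant formula for K from the metric derivatives:
M1 = [[-E_vv/2 + F_uv - G_uu/2, E_u/2, F_u - E_v/2], [F_v - G_u/2, E, F], [G_v/2, F, G]] = [[-1, -121/8, -11/8], [0, 137/16, 11/16], [0, 11/16, 17/16]]; det M1 = -69/8
M2 = [[0, E_v/2, G_u/2], [E_v/2, E, F], [G_u/2, F, G]] = [[0, -11/4, -1/4], [-11/4, 137/16, 11/16], [-1/4, 11/16, 17/16]]; det M2 = -61/8
det M1 - det M2 = -1; K = -1 / (69/8)^2 = -64/4761

Answer: K = -64/4761


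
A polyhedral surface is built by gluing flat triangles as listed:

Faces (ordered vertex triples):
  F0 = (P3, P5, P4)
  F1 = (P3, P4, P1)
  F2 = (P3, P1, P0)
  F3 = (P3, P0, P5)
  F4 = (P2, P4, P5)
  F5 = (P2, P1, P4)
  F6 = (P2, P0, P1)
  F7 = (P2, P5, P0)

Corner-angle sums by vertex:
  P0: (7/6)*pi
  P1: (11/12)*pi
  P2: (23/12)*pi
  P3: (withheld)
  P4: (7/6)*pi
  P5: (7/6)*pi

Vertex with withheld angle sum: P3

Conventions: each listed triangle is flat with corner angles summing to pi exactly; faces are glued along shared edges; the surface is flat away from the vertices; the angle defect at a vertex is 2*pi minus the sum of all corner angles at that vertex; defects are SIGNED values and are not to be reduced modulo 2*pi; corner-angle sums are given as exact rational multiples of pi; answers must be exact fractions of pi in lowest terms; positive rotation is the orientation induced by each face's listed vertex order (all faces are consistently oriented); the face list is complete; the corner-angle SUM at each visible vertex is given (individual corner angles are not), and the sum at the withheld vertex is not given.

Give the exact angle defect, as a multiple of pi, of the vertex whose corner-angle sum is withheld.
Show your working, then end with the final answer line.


V = 6, E = 12, F = 8; chi = V - E + F = 2
Gauss-Bonnet: total defect = 2*pi*chi = 4*pi; visible defects sum to (11/3)*pi

Answer: defect(P3) = pi/3


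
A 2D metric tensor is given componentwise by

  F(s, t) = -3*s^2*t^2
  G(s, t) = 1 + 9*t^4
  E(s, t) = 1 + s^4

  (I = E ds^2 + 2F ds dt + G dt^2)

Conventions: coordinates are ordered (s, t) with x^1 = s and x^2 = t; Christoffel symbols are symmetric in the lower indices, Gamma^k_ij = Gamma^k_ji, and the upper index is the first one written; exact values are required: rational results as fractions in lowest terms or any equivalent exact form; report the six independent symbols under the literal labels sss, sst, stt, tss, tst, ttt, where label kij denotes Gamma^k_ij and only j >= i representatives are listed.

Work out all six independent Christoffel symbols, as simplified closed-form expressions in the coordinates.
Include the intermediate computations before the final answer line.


E = 1 + s^4; F = -3*s^2*t^2; G = 1 + 9*t^4
Gamma^k_ij = (1/2) g^{kl} (d_i g_jl + d_j g_il - d_l g_ij), with g^inv = (1/(EG-F^2)) [[G, -F], [-F, E]]
first partials: E_s = 4*s^3, E_t = 0, F_s = -6*s*t^2, F_t = -6*s^2*t, G_s = 0, G_t = 36*t^3
D = EG - F^2 = 1 + 9*t^4 + s^4
expanded: Gamma^s_ss = (G E_s - 2F F_s + F E_t)/(2D), Gamma^s_st = (G E_t - F G_s)/(2D), Gamma^s_tt = (2G F_t - G G_s - F G_t)/(2D), Gamma^t_ss = (2E F_s - E E_t - F E_s)/(2D), Gamma^t_st = (E G_s - F E_t)/(2D), Gamma^t_tt = (E G_t - 2F F_t + F G_s)/(2D); substitute and cancel common factors

Answer: Gamma_sss = 2*s^3/(s^4 + 9*t^4 + 1), Gamma_sst = 0, Gamma_stt = -6*s^2*t/(s^4 + 9*t^4 + 1), Gamma_tss = -6*s*t^2/(s^4 + 9*t^4 + 1), Gamma_tst = 0, Gamma_ttt = 18*t^3/(s^4 + 9*t^4 + 1)


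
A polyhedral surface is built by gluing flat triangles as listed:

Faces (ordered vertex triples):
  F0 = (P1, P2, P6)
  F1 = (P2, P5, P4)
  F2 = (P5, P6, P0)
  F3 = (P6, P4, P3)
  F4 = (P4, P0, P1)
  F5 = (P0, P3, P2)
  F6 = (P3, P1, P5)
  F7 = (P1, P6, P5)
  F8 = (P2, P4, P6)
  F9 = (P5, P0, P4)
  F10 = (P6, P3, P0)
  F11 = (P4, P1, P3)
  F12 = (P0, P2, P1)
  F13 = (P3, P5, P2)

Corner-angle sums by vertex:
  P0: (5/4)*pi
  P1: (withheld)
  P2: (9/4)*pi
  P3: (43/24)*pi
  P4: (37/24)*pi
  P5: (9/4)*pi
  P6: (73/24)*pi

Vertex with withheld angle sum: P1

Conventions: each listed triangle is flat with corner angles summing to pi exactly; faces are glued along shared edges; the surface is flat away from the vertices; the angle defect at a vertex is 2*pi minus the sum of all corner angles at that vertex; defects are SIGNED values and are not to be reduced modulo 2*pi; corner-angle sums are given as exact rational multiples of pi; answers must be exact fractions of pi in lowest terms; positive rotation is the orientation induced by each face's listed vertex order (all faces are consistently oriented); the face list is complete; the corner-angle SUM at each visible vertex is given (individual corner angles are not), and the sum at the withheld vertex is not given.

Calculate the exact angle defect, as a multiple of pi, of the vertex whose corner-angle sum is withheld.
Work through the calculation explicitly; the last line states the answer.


V = 7, E = 21, F = 14; chi = V - E + F = 0
Gauss-Bonnet: total defect = 2*pi*chi = 0; visible defects sum to -pi/8

Answer: defect(P1) = pi/8


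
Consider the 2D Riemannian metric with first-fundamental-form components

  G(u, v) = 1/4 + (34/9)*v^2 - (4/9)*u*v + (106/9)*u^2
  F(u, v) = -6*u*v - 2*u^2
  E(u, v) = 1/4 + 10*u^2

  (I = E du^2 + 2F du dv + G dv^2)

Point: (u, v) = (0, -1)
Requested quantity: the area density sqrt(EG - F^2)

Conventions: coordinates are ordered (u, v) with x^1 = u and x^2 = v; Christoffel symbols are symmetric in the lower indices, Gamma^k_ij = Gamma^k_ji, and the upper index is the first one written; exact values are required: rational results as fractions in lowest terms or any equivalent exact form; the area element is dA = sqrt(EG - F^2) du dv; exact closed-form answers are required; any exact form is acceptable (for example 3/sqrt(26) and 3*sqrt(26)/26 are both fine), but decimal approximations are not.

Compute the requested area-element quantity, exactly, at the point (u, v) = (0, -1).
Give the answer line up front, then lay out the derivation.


Answer: sqrt(EG - F^2) = sqrt(145)/12

E = 1/4, F = 0, G = 145/36; EG - F^2 = 145/144


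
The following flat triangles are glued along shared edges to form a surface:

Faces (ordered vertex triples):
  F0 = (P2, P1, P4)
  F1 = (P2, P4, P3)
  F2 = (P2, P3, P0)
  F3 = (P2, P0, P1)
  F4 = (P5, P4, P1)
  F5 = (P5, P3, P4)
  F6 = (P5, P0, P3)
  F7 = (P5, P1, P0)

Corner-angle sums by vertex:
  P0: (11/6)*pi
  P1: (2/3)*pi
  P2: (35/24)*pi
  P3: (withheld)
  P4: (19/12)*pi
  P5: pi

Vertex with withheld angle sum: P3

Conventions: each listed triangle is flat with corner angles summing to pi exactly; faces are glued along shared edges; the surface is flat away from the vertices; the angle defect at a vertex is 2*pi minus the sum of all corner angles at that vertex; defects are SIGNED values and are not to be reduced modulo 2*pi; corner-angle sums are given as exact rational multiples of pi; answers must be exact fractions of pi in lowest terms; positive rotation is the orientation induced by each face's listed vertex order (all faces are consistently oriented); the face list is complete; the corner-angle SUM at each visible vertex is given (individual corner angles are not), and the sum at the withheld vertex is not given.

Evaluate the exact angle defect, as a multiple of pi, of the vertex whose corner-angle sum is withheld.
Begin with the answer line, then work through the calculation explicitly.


Answer: defect(P3) = (13/24)*pi

V = 6, E = 12, F = 8; chi = V - E + F = 2
Gauss-Bonnet: total defect = 2*pi*chi = 4*pi; visible defects sum to (83/24)*pi


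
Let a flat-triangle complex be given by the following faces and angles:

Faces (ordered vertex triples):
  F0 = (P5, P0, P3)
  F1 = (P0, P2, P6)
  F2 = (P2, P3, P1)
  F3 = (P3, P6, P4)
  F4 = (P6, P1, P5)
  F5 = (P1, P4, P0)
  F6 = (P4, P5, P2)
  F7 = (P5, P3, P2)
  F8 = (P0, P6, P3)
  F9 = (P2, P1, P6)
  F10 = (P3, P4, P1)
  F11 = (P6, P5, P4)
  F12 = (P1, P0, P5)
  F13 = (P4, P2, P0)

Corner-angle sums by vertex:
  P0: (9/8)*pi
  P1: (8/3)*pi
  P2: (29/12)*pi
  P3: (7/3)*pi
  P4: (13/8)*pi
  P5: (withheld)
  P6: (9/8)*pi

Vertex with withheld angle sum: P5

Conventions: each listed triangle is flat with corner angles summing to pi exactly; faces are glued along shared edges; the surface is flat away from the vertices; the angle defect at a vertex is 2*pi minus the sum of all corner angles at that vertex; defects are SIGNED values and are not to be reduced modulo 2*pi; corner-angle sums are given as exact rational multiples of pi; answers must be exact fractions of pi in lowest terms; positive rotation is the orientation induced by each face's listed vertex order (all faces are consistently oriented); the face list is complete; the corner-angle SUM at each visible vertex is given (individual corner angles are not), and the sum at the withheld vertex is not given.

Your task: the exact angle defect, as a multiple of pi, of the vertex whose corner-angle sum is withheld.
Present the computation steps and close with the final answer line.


V = 7, E = 21, F = 14; chi = V - E + F = 0
Gauss-Bonnet: total defect = 2*pi*chi = 0; visible defects sum to (17/24)*pi

Answer: defect(P5) = (-17/24)*pi


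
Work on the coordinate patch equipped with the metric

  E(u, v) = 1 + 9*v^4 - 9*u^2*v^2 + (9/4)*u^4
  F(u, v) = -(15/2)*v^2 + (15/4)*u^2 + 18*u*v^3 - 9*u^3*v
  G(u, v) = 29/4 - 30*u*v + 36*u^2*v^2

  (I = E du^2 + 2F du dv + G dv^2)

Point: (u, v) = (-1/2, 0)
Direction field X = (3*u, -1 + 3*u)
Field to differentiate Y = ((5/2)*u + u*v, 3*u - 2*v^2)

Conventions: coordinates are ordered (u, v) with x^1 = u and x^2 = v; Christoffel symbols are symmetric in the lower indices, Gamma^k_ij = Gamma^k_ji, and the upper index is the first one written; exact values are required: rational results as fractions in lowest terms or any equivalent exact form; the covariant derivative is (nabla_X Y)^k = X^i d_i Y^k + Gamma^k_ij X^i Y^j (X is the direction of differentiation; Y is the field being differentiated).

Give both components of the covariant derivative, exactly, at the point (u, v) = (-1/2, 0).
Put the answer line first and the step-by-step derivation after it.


Answer: (nabla_X Y)^u = -980/473, (nabla_X Y)^v = -1557/946

E = 73/64, F = 15/16, G = 29/4 at the point
E_u = -9/8, E_v = 0, F_u = -15/4, F_v = 9/8, G_u = 0, G_v = 15
EG - F^2 = 473/64;  g^inv = (64/473) * [[29/4, -15/16], [-15/16, 73/64]]
first-kind symbols [ij,l] = (1/2)(d_i g_jl + d_j g_il - d_l g_ij): [uu,u] = E_u/2 = -9/16, [uu,v] = F_u - E_v/2 = -15/4, [uv,u] = E_v/2 = 0, [uv,v] = G_u/2 = 0, [vv,u] = F_v - G_u/2 = 9/8, [vv,v] = G_v/2 = 15/2
Gamma^u_ij = (G*[ij,u] - F*[ij,v])/(EG - F^2), Gamma^v_ij = (E*[ij,v] - F*[ij,u])/(EG - F^2)
Gamma_uuu = -36/473, Gamma_uuv = 0, Gamma_uvv = 72/473, Gamma_vuu = -240/473, Gamma_vuv = 0, Gamma_vvv = 480/473
X = (-3/2, -5/2), Y = (-5/4, -3/2) at the point


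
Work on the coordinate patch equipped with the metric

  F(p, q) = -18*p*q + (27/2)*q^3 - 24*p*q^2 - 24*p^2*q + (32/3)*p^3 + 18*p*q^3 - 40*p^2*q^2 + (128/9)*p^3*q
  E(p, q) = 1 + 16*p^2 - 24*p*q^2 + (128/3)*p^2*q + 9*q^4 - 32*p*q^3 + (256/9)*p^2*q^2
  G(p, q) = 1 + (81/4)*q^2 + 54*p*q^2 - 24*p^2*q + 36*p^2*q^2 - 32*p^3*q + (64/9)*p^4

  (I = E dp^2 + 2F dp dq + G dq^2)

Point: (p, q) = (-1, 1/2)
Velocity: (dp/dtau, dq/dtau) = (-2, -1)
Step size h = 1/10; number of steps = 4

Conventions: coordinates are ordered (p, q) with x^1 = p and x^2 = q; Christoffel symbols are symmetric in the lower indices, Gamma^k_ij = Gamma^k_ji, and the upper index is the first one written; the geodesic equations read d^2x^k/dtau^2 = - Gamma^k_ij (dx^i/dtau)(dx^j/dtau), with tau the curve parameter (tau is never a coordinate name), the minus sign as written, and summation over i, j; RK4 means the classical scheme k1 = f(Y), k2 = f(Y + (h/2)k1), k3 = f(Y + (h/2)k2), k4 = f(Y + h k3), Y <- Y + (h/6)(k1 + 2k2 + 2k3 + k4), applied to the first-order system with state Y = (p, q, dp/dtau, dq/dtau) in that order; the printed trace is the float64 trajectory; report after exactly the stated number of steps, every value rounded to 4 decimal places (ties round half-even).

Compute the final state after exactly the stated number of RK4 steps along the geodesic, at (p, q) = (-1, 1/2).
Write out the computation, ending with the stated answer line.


f(Y) = (dp/dtau, dq/dtau, -Gamma^p_ij Y'^i Y'^j, -Gamma^q_ij Y'^i Y'^j) with the Gammas evaluated at the stage position; h = 0.100000; intermediate values shown to 6 dp
step 0: p = -1.0000, q = 0.5000, dp/dtau = -2.0000, dq/dtau = -1.0000
step 1:
  k1: at (p, q) = (-1.000000, 0.500000), (dp/dtau, dq/dtau) = (-2.000000, -1.000000); Gamma_ppp = -0.730556, Gamma_ppq = 0.913195, Gamma_pqq = -0.164375, Gamma_qpp = 0.336548, Gamma_qpq = -0.420685, Gamma_qqq = 0.075723; k1 = (-2.000000, -1.000000, -0.566181, 0.260825)
  k2: at (p, q) = (-1.100000, 0.450000), (dp/dtau, dq/dtau) = (-2.028309, -0.986959); Gamma_ppp = -0.636570, Gamma_ppq = 0.852076, Gamma_pqq = -0.208875, Gamma_qpp = 0.347245, Gamma_qpq = -0.464802, Gamma_qqq = 0.113940; k2 = (-2.028309, -0.986959, -0.589132, 0.321368)
  k3: at (p, q) = (-1.101415, 0.450652), (dp/dtau, dq/dtau) = (-2.029457, -0.983932); Gamma_ppp = -0.635350, Gamma_ppq = 0.851118, Gamma_pqq = -0.209204, Gamma_qpp = 0.347037, Gamma_qpq = -0.464892, Gamma_qqq = 0.114270; k3 = (-2.029457, -0.983932, -0.579756, 0.316671)
  k4: at (p, q) = (-1.202946, 0.401607), (dp/dtau, dq/dtau) = (-2.057976, -0.968333); Gamma_ppp = -0.552718, Gamma_ppq = 0.794205, Gamma_pqq = -0.244567, Gamma_qpp = 0.347567, Gamma_qpq = -0.499421, Gamma_qqq = 0.153791; k4 = (-2.057976, -0.968333, -0.595163, 0.374257)
  Y <- Y + (h/6)(k1 + 2k2 + 2k3 + k4): p = -1.2029, q = 0.4015, dp/dtau = -2.0583, dq/dtau = -0.9681
step 2:
  k1: at (p, q) = (-1.202892, 0.401498), (dp/dtau, dq/dtau) = (-2.058319, -0.968147); Gamma_ppp = -0.552752, Gamma_ppq = 0.794244, Gamma_pqq = -0.244576, Gamma_qpp = 0.347591, Gamma_qpq = -0.499450, Gamma_qqq = 0.153798; k1 = (-2.058319, -0.968147, -0.594395, 0.373777)
  k2: at (p, q) = (-1.305808, 0.353091), (dp/dtau, dq/dtau) = (-2.088038, -0.949458); Gamma_ppp = -0.480333, Gamma_ppq = 0.741574, Gamma_pqq = -0.272275, Gamma_qpp = 0.341309, Gamma_qpq = -0.526938, Gamma_qqq = 0.193470; k2 = (-2.088038, -0.949458, -0.600696, 0.426835)
  k3: at (p, q) = (-1.307294, 0.354025), (dp/dtau, dq/dtau) = (-2.088354, -0.946806); Gamma_ppp = -0.479491, Gamma_ppq = 0.740750, Gamma_pqq = -0.272294, Gamma_qpp = 0.340970, Gamma_qpq = -0.526754, Gamma_qqq = 0.193631; k3 = (-2.088354, -0.946806, -0.594055, 0.422438)
  k4: at (p, q) = (-1.411727, 0.306818), (dp/dtau, dq/dtau) = (-2.117724, -0.925904); Gamma_ppp = -0.416262, Gamma_ppq = 0.692011, Gamma_pqq = -0.293223, Gamma_qpp = 0.330041, Gamma_qpq = -0.548674, Gamma_qqq = 0.232487; k4 = (-2.117724, -0.925904, -0.595589, 0.472224)
  Y <- Y + (h/6)(k1 + 2k2 + 2k3 + k4): p = -1.4117, q = 0.3067, dp/dtau = -2.1180, dq/dtau = -0.9257
step 3:
  k1: at (p, q) = (-1.411706, 0.306722), (dp/dtau, dq/dtau) = (-2.117977, -0.925738); Gamma_ppp = -0.416264, Gamma_ppq = 0.692026, Gamma_pqq = -0.293241, Gamma_qpp = 0.330054, Gamma_qpq = -0.548705, Gamma_qqq = 0.232510; k1 = (-2.117977, -0.925738, -0.595107, 0.471858)
  k2: at (p, q) = (-1.517604, 0.260435), (dp/dtau, dq/dtau) = (-2.147732, -0.902145); Gamma_ppp = -0.360931, Gamma_ppq = 0.646751, Gamma_pqq = -0.308465, Gamma_qpp = 0.316118, Gamma_qpq = -0.566450, Gamma_qqq = 0.270166; k2 = (-2.147732, -0.902145, -0.590310, 0.517017)
  k3: at (p, q) = (-1.519092, 0.261615), (dp/dtau, dq/dtau) = (-2.147492, -0.899887); Gamma_ppp = -0.360412, Gamma_ppq = 0.646071, Gamma_pqq = -0.308259, Gamma_qpp = 0.315783, Gamma_qpq = -0.566070, Gamma_qqq = 0.270088; k3 = (-2.147492, -0.899887, -0.585317, 0.512838)
  k4: at (p, q) = (-1.626455, 0.216733), (dp/dtau, dq/dtau) = (-2.176509, -0.874454); Gamma_ppp = -0.312133, Gamma_ppq = 0.603865, Gamma_pqq = -0.318358, Gamma_qpp = 0.299952, Gamma_qpq = -0.580299, Gamma_qqq = 0.305934; k4 = (-2.176509, -0.874454, -0.576548, 0.554049)
  Y <- Y + (h/6)(k1 + 2k2 + 2k3 + k4): p = -1.6265, q = 0.2167, dp/dtau = -2.1767, dq/dtau = -0.8743
step 4:
  k1: at (p, q) = (-1.626454, 0.216651), (dp/dtau, dq/dtau) = (-2.176692, -0.874311); Gamma_ppp = -0.312123, Gamma_ppq = 0.603867, Gamma_pqq = -0.318375, Gamma_qpp = 0.299956, Gamma_qpq = -0.580327, Gamma_qqq = 0.305963; k1 = (-2.176692, -0.874311, -0.576239, 0.553776)
  k2: at (p, q) = (-1.735289, 0.172935), (dp/dtau, dq/dtau) = (-2.205504, -0.846622); Gamma_ppp = -0.269850, Gamma_ppq = 0.564251, Gamma_pqq = -0.324091, Gamma_qpp = 0.283009, Gamma_qpq = -0.591768, Gamma_qqq = 0.339896; k2 = (-2.205504, -0.846622, -0.562258, 0.589677)
  k3: at (p, q) = (-1.736730, 0.174320), (dp/dtau, dq/dtau) = (-2.204805, -0.844827); Gamma_ppp = -0.269577, Gamma_ppq = 0.563710, Gamma_pqq = -0.323751, Gamma_qpp = 0.282742, Gamma_qpq = -0.591241, Gamma_qqq = 0.339562; k3 = (-2.204805, -0.844827, -0.558494, 0.585771)
  k4: at (p, q) = (-1.846935, 0.132168), (dp/dtau, dq/dtau) = (-2.232541, -0.815734); Gamma_ppp = -0.232703, Gamma_ppq = 0.526415, Gamma_pqq = -0.325524, Gamma_qpp = 0.265292, Gamma_qpq = -0.600137, Gamma_qqq = 0.371112; k4 = (-2.232541, -0.815734, -0.540917, 0.616670)
  Y <- Y + (h/6)(k1 + 2k2 + 2k3 + k4): p = -1.8470, q = 0.1321, dp/dtau = -2.2327, dq/dtau = -0.8156

Answer: p = -1.8470, q = 0.1321, dp/dtau = -2.2327, dq/dtau = -0.8156


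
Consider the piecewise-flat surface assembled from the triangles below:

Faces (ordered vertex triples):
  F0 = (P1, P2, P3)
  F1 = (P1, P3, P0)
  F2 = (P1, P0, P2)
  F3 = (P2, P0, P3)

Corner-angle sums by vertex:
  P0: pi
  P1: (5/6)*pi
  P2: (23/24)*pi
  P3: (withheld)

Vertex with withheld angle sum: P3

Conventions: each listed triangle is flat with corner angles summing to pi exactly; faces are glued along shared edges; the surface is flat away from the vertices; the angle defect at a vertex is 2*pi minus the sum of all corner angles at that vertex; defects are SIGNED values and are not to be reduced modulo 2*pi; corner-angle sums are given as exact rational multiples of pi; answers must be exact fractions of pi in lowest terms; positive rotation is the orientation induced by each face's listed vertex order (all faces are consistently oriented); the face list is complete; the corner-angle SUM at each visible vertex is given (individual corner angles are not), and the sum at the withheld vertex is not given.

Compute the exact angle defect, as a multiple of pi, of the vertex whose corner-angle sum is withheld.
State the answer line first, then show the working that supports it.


Answer: defect(P3) = (19/24)*pi

V = 4, E = 6, F = 4; chi = V - E + F = 2
Gauss-Bonnet: total defect = 2*pi*chi = 4*pi; visible defects sum to (77/24)*pi


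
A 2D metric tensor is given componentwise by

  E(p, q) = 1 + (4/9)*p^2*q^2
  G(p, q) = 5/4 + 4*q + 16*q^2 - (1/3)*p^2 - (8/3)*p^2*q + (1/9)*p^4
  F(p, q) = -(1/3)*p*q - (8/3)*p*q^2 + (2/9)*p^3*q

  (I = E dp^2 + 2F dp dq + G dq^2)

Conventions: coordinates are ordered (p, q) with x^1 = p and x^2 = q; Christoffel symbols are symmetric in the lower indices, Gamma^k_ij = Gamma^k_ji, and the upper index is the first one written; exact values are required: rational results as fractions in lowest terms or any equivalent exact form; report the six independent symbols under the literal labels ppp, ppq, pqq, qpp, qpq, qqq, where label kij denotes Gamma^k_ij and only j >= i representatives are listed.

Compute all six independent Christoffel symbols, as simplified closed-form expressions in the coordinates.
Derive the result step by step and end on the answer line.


E = 1 + (4/9)*p^2*q^2; F = -(1/3)*p*q - (8/3)*p*q^2 + (2/9)*p^3*q; G = 5/4 + 4*q + 16*q^2 - (1/3)*p^2 - (8/3)*p^2*q + (1/9)*p^4
Gamma^k_ij = (1/2) g^{kl} (d_i g_jl + d_j g_il - d_l g_ij), with g^inv = (1/(EG-F^2)) [[G, -F], [-F, E]]
first partials: E_p = (8/9)*p*q^2, E_q = (8/9)*p^2*q, F_p = -(1/3)*q - (8/3)*q^2 + (2/3)*p^2*q, F_q = -(1/3)*p - (16/3)*p*q + (2/9)*p^3, G_p = -(2/3)*p - (16/3)*p*q + (4/9)*p^3, G_q = 4 + 32*q - (8/3)*p^2
D = EG - F^2 = 5/4 + 4*q + 16*q^2 - (1/3)*p^2 - (8/3)*p^2*q + (4/9)*p^2*q^2 + (1/9)*p^4
expanded: Gamma^p_pp = (G E_p - 2F F_p + F E_q)/(2D), Gamma^p_pq = (G E_q - F G_p)/(2D), Gamma^p_qq = (2G F_q - G G_p - F G_q)/(2D), Gamma^q_pp = (2E F_p - E E_q - F E_p)/(2D), Gamma^q_pq = (E G_p - F E_q)/(2D), Gamma^q_qq = (E G_q - 2F F_q + F G_p)/(2D); substitute and cancel common factors

Answer: Gamma_ppp = 16*p*q^2/(4*p^4 + 16*p^2*q^2 - 96*p^2*q - 12*p^2 + 576*q^2 + 144*q + 45), Gamma_ppq = 16*p^2*q/(4*p^4 + 16*p^2*q^2 - 96*p^2*q - 12*p^2 + 576*q^2 + 144*q + 45), Gamma_pqq = -96*p*q/(4*p^4 + 16*p^2*q^2 - 96*p^2*q - 12*p^2 + 576*q^2 + 144*q + 45), Gamma_qpp = (8*p^2*q - 96*q^2 - 12*q)/(4*p^4 + 16*p^2*q^2 - 96*p^2*q - 12*p^2 + 576*q^2 + 144*q + 45), Gamma_qpq = (8*p^3 - 96*p*q - 12*p)/(4*p^4 + 16*p^2*q^2 - 96*p^2*q - 12*p^2 + 576*q^2 + 144*q + 45), Gamma_qqq = (-48*p^2 + 576*q + 72)/(4*p^4 + 16*p^2*q^2 - 96*p^2*q - 12*p^2 + 576*q^2 + 144*q + 45)


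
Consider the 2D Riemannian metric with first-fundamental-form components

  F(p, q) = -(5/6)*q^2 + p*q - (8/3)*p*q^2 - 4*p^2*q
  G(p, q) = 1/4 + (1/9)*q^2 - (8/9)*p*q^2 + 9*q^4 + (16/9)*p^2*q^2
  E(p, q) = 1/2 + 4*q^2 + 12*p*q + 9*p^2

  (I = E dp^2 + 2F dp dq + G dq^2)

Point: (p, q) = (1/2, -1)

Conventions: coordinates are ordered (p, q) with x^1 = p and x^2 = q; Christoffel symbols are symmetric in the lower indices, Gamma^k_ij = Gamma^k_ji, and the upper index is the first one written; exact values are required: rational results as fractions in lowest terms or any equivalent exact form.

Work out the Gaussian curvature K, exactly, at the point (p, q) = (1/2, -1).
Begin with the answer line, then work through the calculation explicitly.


Answer: K = 130656/373321

E = 3/4, F = -5/3, G = 337/36, EG - F^2 = 611/144 at the point
E_p = -3, E_q = -2, F_p = 1/3, F_q = 23/6, G_p = 8/9, G_q = -326/9
E_qq = 8, F_pq = 7/3, G_pp = 32/9
Evaluate Brioschi's two determinant matrices M1, M2 and divide by (EG - F^2)^2.
M1 = [[-E_qq/2 + F_pq - G_pp/2, E_p/2, F_p - E_q/2], [F_q - G_p/2, E, F], [G_q/2, F, G]] = [[-31/9, -3/2, 4/3], [61/18, 3/4, -5/3], [-163/9, -5/3, 337/36]]; det M1 = -373/216
M2 = [[0, E_q/2, G_p/2], [E_q/2, E, F], [G_p/2, F, G]] = [[0, -1, 4/9], [-1, 3/4, -5/3], [4/9, -5/3, 337/36]]; det M2 = -289/36
det M1 - det M2 = 1361/216; K = 1361/216 / (611/144)^2 = 130656/373321
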